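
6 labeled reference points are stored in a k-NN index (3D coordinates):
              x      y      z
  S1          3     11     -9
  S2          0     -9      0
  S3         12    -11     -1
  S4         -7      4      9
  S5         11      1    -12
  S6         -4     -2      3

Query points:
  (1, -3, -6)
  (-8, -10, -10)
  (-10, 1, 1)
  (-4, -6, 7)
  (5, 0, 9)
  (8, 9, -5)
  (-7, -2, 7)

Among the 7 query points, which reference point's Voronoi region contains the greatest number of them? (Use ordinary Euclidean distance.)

(1, -3, -6) — d² to each: S1:209, S2:73, S3:210, S4:338, S5:152, S6:107 → nearest is S2
(-8, -10, -10) — d² to each: S1:563, S2:165, S3:482, S4:558, S5:486, S6:249 → nearest is S2
(-10, 1, 1) — d² to each: S1:369, S2:201, S3:632, S4:82, S5:610, S6:49 → nearest is S6
(-4, -6, 7) — d² to each: S1:594, S2:74, S3:345, S4:113, S5:635, S6:32 → nearest is S6
(5, 0, 9) — d² to each: S1:449, S2:187, S3:270, S4:160, S5:478, S6:121 → nearest is S6
(8, 9, -5) — d² to each: S1:45, S2:413, S3:432, S4:446, S5:122, S6:329 → nearest is S1
(-7, -2, 7) — d² to each: S1:525, S2:147, S3:506, S4:40, S5:694, S6:25 → nearest is S6
Tally — S1:1, S2:2, S6:4. S6 captures the most (4).

S6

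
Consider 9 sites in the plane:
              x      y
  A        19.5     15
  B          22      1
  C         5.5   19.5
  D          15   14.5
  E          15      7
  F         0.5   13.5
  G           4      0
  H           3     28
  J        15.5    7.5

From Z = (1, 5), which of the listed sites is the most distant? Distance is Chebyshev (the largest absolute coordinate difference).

H

d(Z,A) = max(18.5, 10) = 18.5
d(Z,B) = max(21, 4) = 21
d(Z,C) = max(4.5, 14.5) = 14.5
d(Z,D) = max(14, 9.5) = 14
d(Z,E) = max(14, 2) = 14
d(Z,F) = max(0.5, 8.5) = 8.5
d(Z,G) = max(3, 5) = 5
d(Z,H) = max(2, 23) = 23
d(Z,J) = max(14.5, 2.5) = 14.5
The largest is to H.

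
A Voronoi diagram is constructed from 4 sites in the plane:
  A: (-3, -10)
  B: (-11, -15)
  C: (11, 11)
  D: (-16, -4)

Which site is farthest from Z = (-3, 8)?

Since √ is increasing, it suffices to compare squared distances:
|ZA|² = (-3−(-3))² + (8−(-10))² = 0 + 324 = 324
|ZB|² = (-3−(-11))² + (8−(-15))² = 64 + 529 = 593
|ZC|² = (-3−11)² + (8−11)² = 196 + 9 = 205
|ZD|² = (-3−(-16))² + (8−(-4))² = 169 + 144 = 313
The largest is to B.

B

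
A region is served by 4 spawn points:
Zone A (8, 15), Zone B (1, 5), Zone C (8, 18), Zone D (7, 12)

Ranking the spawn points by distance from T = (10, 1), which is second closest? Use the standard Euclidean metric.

Compare squared distances (the ordering matches that of the actual distances):
d²(T, Zone A) = (10−8)² + (1−15)² = 4 + 196 = 200
d²(T, Zone B) = (10−1)² + (1−5)² = 81 + 16 = 97
d²(T, Zone C) = (10−8)² + (1−18)² = 4 + 289 = 293
d²(T, Zone D) = (10−7)² + (1−12)² = 9 + 121 = 130
Sorted ascending: Zone B, Zone D, Zone A, … — the second-nearest is Zone D.

Zone D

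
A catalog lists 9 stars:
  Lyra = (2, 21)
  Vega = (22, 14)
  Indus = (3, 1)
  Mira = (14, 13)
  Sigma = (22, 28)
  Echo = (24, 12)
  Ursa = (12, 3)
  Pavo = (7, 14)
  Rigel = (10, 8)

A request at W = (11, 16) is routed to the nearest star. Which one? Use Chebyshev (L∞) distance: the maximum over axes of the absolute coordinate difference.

d(W, Lyra) = max(9, 5) = 9
d(W, Vega) = max(11, 2) = 11
d(W, Indus) = max(8, 15) = 15
d(W, Mira) = max(3, 3) = 3
d(W, Sigma) = max(11, 12) = 12
d(W, Echo) = max(13, 4) = 13
d(W, Ursa) = max(1, 13) = 13
d(W, Pavo) = max(4, 2) = 4
d(W, Rigel) = max(1, 8) = 8
Mira is nearest.

Mira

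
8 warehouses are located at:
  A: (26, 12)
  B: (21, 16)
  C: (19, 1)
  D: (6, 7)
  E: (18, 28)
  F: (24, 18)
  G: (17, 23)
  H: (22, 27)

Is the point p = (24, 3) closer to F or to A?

Compare squared distances:
|pF|² = (24−24)² + (3−18)² = 0 + 225 = 225
|pA|² = (24−26)² + (3−12)² = 4 + 81 = 85
225 > 85, so A is closer.

A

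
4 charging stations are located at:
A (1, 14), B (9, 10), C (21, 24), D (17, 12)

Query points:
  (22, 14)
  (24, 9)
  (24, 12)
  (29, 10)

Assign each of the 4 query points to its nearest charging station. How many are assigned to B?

0

(22, 14) — d² to each: A:441, B:185, C:101, D:29 → nearest is D
(24, 9) — d² to each: A:554, B:226, C:234, D:58 → nearest is D
(24, 12) — d² to each: A:533, B:229, C:153, D:49 → nearest is D
(29, 10) — d² to each: A:800, B:400, C:260, D:148 → nearest is D
0 of the 4 points have B as nearest.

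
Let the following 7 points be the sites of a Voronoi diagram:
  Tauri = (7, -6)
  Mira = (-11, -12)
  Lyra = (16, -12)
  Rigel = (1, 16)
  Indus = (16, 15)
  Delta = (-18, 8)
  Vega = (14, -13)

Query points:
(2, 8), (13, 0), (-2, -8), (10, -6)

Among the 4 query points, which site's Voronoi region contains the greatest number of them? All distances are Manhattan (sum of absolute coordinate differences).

Tauri

(2, 8) — d to each: Tauri:19, Mira:33, Lyra:34, Rigel:9, Indus:21, Delta:20, Vega:33 → nearest is Rigel
(13, 0) — d to each: Tauri:12, Mira:36, Lyra:15, Rigel:28, Indus:18, Delta:39, Vega:14 → nearest is Tauri
(-2, -8) — d to each: Tauri:11, Mira:13, Lyra:22, Rigel:27, Indus:41, Delta:32, Vega:21 → nearest is Tauri
(10, -6) — d to each: Tauri:3, Mira:27, Lyra:12, Rigel:31, Indus:27, Delta:42, Vega:11 → nearest is Tauri
Tally — Tauri:3, Rigel:1. Tauri captures the most (3).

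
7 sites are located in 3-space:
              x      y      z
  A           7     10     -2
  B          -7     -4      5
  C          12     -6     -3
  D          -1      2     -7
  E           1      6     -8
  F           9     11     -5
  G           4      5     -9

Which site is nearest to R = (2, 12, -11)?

Compare squared distances (the ordering matches that of the actual distances):
|RA|² = 25 + 4 + 81 = 110
|RB|² = 81 + 256 + 256 = 593
|RC|² = 100 + 324 + 64 = 488
|RD|² = 9 + 100 + 16 = 125
|RE|² = 1 + 36 + 9 = 46
|RF|² = 49 + 1 + 36 = 86
|RG|² = 4 + 49 + 4 = 57
The smallest is to E, so R lies in the Voronoi region of E.

E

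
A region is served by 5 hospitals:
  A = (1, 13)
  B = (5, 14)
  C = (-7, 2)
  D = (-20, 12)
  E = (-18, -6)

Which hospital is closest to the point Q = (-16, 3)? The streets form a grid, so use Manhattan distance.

C

d(Q,A) = 17 + 10 = 27
d(Q,B) = 21 + 11 = 32
d(Q,C) = 9 + 1 = 10
d(Q,D) = 4 + 9 = 13
d(Q,E) = 2 + 9 = 11
The smallest is to C, so Q lies in the Voronoi region of C.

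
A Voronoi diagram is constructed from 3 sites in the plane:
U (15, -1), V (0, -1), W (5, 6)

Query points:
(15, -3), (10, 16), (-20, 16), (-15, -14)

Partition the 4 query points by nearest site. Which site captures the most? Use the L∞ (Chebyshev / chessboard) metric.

V

(15, -3) — d to each: U:2, V:15, W:10 → nearest is U
(10, 16) — d to each: U:17, V:17, W:10 → nearest is W
(-20, 16) — d to each: U:35, V:20, W:25 → nearest is V
(-15, -14) — d to each: U:30, V:15, W:20 → nearest is V
Tally — U:1, V:2, W:1. V captures the most (2).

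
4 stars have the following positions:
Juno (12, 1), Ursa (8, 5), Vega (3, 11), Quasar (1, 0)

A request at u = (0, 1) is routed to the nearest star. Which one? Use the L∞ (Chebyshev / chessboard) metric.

Quasar

d(u, Juno) = max(12, 0) = 12
d(u, Ursa) = max(8, 4) = 8
d(u, Vega) = max(3, 10) = 10
d(u, Quasar) = max(1, 1) = 1
Quasar is nearest.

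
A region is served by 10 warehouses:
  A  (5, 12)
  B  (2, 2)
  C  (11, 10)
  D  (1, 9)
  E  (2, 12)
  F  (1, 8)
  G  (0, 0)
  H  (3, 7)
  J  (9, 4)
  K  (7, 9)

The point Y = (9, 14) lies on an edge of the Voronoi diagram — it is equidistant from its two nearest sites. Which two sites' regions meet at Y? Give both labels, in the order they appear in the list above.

Squared distances from Y to each site:
|YA|² = (9−5)² + (14−12)² = 16 + 4 = 20
|YB|² = (9−2)² + (14−2)² = 49 + 144 = 193
|YC|² = (9−11)² + (14−10)² = 4 + 16 = 20
|YD|² = (9−1)² + (14−9)² = 64 + 25 = 89
|YE|² = (9−2)² + (14−12)² = 49 + 4 = 53
|YF|² = (9−1)² + (14−8)² = 64 + 36 = 100
|YG|² = (9−0)² + (14−0)² = 81 + 196 = 277
|YH|² = (9−3)² + (14−7)² = 36 + 49 = 85
|YJ|² = (9−9)² + (14−4)² = 0 + 100 = 100
|YK|² = (9−7)² + (14−9)² = 4 + 25 = 29
Y is equidistant from A and C (both at squared distance 20), and every other site is strictly farther — so Y lies on the A–C Voronoi edge.

A and C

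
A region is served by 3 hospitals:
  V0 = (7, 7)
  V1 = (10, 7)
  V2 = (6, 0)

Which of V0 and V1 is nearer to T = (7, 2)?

Compare squared distances:
|TV0|² = (7−7)² + (2−7)² = 0 + 25 = 25
|TV1|² = (7−10)² + (2−7)² = 9 + 25 = 34
25 < 34, so V0 is closer.

V0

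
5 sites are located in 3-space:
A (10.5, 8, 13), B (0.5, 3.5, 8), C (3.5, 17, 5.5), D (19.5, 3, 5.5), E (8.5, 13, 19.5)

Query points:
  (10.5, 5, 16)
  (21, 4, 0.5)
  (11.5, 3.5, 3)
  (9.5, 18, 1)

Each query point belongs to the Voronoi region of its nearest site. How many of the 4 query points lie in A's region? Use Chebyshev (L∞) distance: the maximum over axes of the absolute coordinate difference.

1

(10.5, 5, 16) — d to each: A:3, B:10, C:12, D:10.5, E:8 → nearest is A
(21, 4, 0.5) — d to each: A:12.5, B:20.5, C:17.5, D:5, E:19 → nearest is D
(11.5, 3.5, 3) — d to each: A:10, B:11, C:13.5, D:8, E:16.5 → nearest is D
(9.5, 18, 1) — d to each: A:12, B:14.5, C:6, D:15, E:18.5 → nearest is C
1 of the 4 points has A as nearest.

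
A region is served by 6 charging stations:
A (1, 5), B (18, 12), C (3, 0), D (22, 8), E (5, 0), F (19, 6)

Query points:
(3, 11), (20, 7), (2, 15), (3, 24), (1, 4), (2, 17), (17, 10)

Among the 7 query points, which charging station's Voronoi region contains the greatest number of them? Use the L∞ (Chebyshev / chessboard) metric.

(3, 11) — d to each: A:6, B:15, C:11, D:19, E:11, F:16 → nearest is A
(20, 7) — d to each: A:19, B:5, C:17, D:2, E:15, F:1 → nearest is F
(2, 15) — d to each: A:10, B:16, C:15, D:20, E:15, F:17 → nearest is A
(3, 24) — d to each: A:19, B:15, C:24, D:19, E:24, F:18 → nearest is B
(1, 4) — d to each: A:1, B:17, C:4, D:21, E:4, F:18 → nearest is A
(2, 17) — d to each: A:12, B:16, C:17, D:20, E:17, F:17 → nearest is A
(17, 10) — d to each: A:16, B:2, C:14, D:5, E:12, F:4 → nearest is B
Tally — A:4, B:2, F:1. A captures the most (4).

A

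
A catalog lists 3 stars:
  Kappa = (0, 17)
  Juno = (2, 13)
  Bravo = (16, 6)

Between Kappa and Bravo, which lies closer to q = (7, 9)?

Compare squared distances:
d²(q, Kappa) = (7−0)² + (9−17)² = 49 + 64 = 113
d²(q, Bravo) = (7−16)² + (9−6)² = 81 + 9 = 90
113 > 90, so Bravo is closer.

Bravo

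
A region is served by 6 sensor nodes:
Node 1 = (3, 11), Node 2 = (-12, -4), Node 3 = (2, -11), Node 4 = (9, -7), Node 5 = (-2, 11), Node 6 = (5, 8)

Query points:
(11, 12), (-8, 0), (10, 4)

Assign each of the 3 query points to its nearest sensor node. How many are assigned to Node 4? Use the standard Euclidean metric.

(11, 12) — d² to each: Node 1:65, Node 2:785, Node 3:610, Node 4:365, Node 5:170, Node 6:52 → nearest is Node 6
(-8, 0) — d² to each: Node 1:242, Node 2:32, Node 3:221, Node 4:338, Node 5:157, Node 6:233 → nearest is Node 2
(10, 4) — d² to each: Node 1:98, Node 2:548, Node 3:289, Node 4:122, Node 5:193, Node 6:41 → nearest is Node 6
0 of the 3 points have Node 4 as nearest.

0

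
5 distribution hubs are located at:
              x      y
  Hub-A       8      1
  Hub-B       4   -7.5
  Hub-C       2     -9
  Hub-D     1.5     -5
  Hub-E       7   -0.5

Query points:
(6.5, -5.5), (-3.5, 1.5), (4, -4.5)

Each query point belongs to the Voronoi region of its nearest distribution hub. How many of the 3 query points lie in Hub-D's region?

2

(6.5, -5.5) — d² to each: Hub-A:44.5, Hub-B:10.25, Hub-C:32.5, Hub-D:25.25, Hub-E:25.25 → nearest is Hub-B
(-3.5, 1.5) — d² to each: Hub-A:132.5, Hub-B:137.25, Hub-C:140.5, Hub-D:67.25, Hub-E:114.25 → nearest is Hub-D
(4, -4.5) — d² to each: Hub-A:46.25, Hub-B:9, Hub-C:24.25, Hub-D:6.5, Hub-E:25 → nearest is Hub-D
2 of the 3 points have Hub-D as nearest.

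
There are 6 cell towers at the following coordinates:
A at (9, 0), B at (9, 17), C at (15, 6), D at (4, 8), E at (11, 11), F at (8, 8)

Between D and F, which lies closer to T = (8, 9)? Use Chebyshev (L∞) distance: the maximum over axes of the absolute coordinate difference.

F

d(T,D) = max(4, 1) = 4
d(T,F) = max(0, 1) = 1
4 > 1, so F is closer.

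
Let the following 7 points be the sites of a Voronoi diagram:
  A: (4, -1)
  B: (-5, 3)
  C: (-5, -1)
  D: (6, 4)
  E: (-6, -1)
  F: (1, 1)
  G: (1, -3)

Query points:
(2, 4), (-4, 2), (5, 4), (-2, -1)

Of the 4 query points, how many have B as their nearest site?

(2, 4) — d² to each: A:29, B:50, C:74, D:16, E:89, F:10, G:50 → nearest is F
(-4, 2) — d² to each: A:73, B:2, C:10, D:104, E:13, F:26, G:50 → nearest is B
(5, 4) — d² to each: A:26, B:101, C:125, D:1, E:146, F:25, G:65 → nearest is D
(-2, -1) — d² to each: A:36, B:25, C:9, D:89, E:16, F:13, G:13 → nearest is C
1 of the 4 points has B as nearest.

1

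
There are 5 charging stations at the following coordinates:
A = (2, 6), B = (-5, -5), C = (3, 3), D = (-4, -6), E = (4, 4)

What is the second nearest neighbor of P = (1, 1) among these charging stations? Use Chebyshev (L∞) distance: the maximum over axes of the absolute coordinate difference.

d(P,A) = max(1, 5) = 5
d(P,B) = max(6, 6) = 6
d(P,C) = max(2, 2) = 2
d(P,D) = max(5, 7) = 7
d(P,E) = max(3, 3) = 3
Sorted ascending: C, E, A, … — the second-nearest is E.

E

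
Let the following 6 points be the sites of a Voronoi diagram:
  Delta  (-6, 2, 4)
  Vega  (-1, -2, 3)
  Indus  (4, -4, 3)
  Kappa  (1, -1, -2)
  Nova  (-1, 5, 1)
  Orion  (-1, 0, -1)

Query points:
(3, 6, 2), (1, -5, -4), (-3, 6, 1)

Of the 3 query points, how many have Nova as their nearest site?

(3, 6, 2) — d² to each: Delta:101, Vega:81, Indus:102, Kappa:69, Nova:18, Orion:61 → nearest is Nova
(1, -5, -4) — d² to each: Delta:162, Vega:62, Indus:59, Kappa:20, Nova:129, Orion:38 → nearest is Kappa
(-3, 6, 1) — d² to each: Delta:34, Vega:72, Indus:153, Kappa:74, Nova:5, Orion:44 → nearest is Nova
2 of the 3 points have Nova as nearest.

2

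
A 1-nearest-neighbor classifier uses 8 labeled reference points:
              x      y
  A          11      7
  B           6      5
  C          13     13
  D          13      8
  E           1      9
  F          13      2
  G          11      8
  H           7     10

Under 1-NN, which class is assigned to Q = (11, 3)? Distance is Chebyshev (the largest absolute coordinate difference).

F

d(Q,A) = max(0, 4) = 4
d(Q,B) = max(5, 2) = 5
d(Q,C) = max(2, 10) = 10
d(Q,D) = max(2, 5) = 5
d(Q,E) = max(10, 6) = 10
d(Q,F) = max(2, 1) = 2
d(Q,G) = max(0, 5) = 5
d(Q,H) = max(4, 7) = 7
F is nearest.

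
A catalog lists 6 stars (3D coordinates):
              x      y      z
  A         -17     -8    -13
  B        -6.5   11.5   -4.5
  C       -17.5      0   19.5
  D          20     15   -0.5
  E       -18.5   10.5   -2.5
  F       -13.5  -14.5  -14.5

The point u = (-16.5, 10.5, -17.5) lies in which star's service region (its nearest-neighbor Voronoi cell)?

E

Compare squared distances (the ordering matches that of the actual distances):
|uA|² = (-16.5−(-17))² + (10.5−(-8))² + (-17.5−(-13))² = 0.25 + 342.25 + 20.25 = 362.75
|uB|² = (-16.5−(-6.5))² + (10.5−11.5)² + (-17.5−(-4.5))² = 100 + 1 + 169 = 270
|uC|² = (-16.5−(-17.5))² + (10.5−0)² + (-17.5−19.5)² = 1 + 110.25 + 1369 = 1480.25
|uD|² = (-16.5−20)² + (10.5−15)² + (-17.5−(-0.5))² = 1332.25 + 20.25 + 289 = 1641.5
|uE|² = (-16.5−(-18.5))² + (10.5−10.5)² + (-17.5−(-2.5))² = 4 + 0 + 225 = 229
|uF|² = (-16.5−(-13.5))² + (10.5−(-14.5))² + (-17.5−(-14.5))² = 9 + 625 + 9 = 643
E is nearest.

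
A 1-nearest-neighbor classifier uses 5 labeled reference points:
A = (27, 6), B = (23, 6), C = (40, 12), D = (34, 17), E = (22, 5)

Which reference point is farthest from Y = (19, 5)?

C

Compare squared distances (the ordering matches that of the actual distances):
|YA|² = (19−27)² + (5−6)² = 64 + 1 = 65
|YB|² = (19−23)² + (5−6)² = 16 + 1 = 17
|YC|² = (19−40)² + (5−12)² = 441 + 49 = 490
|YD|² = (19−34)² + (5−17)² = 225 + 144 = 369
|YE|² = (19−22)² + (5−5)² = 9 + 0 = 9
The largest is to C.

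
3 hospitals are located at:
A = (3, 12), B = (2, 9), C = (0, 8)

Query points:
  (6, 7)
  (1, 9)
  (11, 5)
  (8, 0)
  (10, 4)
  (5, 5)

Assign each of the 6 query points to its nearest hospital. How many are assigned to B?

(6, 7) — d² to each: A:34, B:20, C:37 → nearest is B
(1, 9) — d² to each: A:13, B:1, C:2 → nearest is B
(11, 5) — d² to each: A:113, B:97, C:130 → nearest is B
(8, 0) — d² to each: A:169, B:117, C:128 → nearest is B
(10, 4) — d² to each: A:113, B:89, C:116 → nearest is B
(5, 5) — d² to each: A:53, B:25, C:34 → nearest is B
6 of the 6 points have B as nearest.

6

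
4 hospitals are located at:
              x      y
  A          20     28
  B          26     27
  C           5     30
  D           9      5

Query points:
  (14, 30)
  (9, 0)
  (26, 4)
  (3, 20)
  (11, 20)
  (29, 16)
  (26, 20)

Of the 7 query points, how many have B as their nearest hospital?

2

(14, 30) — d² to each: A:40, B:153, C:81, D:650 → nearest is A
(9, 0) — d² to each: A:905, B:1018, C:916, D:25 → nearest is D
(26, 4) — d² to each: A:612, B:529, C:1117, D:290 → nearest is D
(3, 20) — d² to each: A:353, B:578, C:104, D:261 → nearest is C
(11, 20) — d² to each: A:145, B:274, C:136, D:229 → nearest is C
(29, 16) — d² to each: A:225, B:130, C:772, D:521 → nearest is B
(26, 20) — d² to each: A:100, B:49, C:541, D:514 → nearest is B
2 of the 7 points have B as nearest.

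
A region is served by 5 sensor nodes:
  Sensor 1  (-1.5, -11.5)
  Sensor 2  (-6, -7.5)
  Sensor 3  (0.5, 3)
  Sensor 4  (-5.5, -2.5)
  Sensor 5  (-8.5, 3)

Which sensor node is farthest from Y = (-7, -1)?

Sensor 1

Since √ is increasing, it suffices to compare squared distances:
d²(Y, Sensor 1) = (-7−(-1.5))² + (-1−(-11.5))² = 30.25 + 110.25 = 140.5
d²(Y, Sensor 2) = (-7−(-6))² + (-1−(-7.5))² = 1 + 42.25 = 43.25
d²(Y, Sensor 3) = (-7−0.5)² + (-1−3)² = 56.25 + 16 = 72.25
d²(Y, Sensor 4) = (-7−(-5.5))² + (-1−(-2.5))² = 2.25 + 2.25 = 4.5
d²(Y, Sensor 5) = (-7−(-8.5))² + (-1−3)² = 2.25 + 16 = 18.25
The largest is to Sensor 1.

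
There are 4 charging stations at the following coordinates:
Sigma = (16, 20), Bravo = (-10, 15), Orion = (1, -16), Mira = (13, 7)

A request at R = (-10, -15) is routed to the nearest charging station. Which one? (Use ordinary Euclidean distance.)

Orion

Since √ is increasing, it suffices to compare squared distances:
d²(R, Sigma) = (-10−16)² + (-15−20)² = 676 + 1225 = 1901
d²(R, Bravo) = (-10−(-10))² + (-15−15)² = 0 + 900 = 900
d²(R, Orion) = (-10−1)² + (-15−(-16))² = 121 + 1 = 122
d²(R, Mira) = (-10−13)² + (-15−7)² = 529 + 484 = 1013
Orion is nearest.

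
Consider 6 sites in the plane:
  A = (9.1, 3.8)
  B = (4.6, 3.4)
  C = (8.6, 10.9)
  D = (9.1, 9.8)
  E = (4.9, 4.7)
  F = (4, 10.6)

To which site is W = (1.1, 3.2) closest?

Since √ is increasing, it suffices to compare squared distances:
|WA|² = (1.1−9.1)² + (3.2−3.8)² = 64 + 0.36 = 64.36
|WB|² = (1.1−4.6)² + (3.2−3.4)² = 12.25 + 0.04 = 12.29
|WC|² = (1.1−8.6)² + (3.2−10.9)² = 56.25 + 59.29 = 115.54
|WD|² = (1.1−9.1)² + (3.2−9.8)² = 64 + 43.56 = 107.56
|WE|² = (1.1−4.9)² + (3.2−4.7)² = 14.44 + 2.25 = 16.69
|WF|² = (1.1−4)² + (3.2−10.6)² = 8.41 + 54.76 = 63.17
Minimum is at B.

B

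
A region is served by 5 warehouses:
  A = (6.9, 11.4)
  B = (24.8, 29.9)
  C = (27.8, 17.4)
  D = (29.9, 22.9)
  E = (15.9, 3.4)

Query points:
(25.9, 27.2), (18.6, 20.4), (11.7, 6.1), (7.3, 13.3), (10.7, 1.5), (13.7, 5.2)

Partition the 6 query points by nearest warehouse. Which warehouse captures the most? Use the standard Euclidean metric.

E

(25.9, 27.2) — d² to each: A:610.64, B:8.5, C:99.65, D:34.49, E:666.44 → nearest is B
(18.6, 20.4) — d² to each: A:217.89, B:128.69, C:93.64, D:133.94, E:296.29 → nearest is C
(11.7, 6.1) — d² to each: A:51.13, B:738.05, C:386.9, D:613.48, E:24.93 → nearest is E
(7.3, 13.3) — d² to each: A:3.77, B:581.81, C:437.06, D:602.92, E:171.97 → nearest is A
(10.7, 1.5) — d² to each: A:112.45, B:1005.37, C:545.22, D:826.6, E:30.65 → nearest is E
(13.7, 5.2) — d² to each: A:84.68, B:733.3, C:347.65, D:575.73, E:8.08 → nearest is E
Tally — A:1, B:1, C:1, E:3. E captures the most (3).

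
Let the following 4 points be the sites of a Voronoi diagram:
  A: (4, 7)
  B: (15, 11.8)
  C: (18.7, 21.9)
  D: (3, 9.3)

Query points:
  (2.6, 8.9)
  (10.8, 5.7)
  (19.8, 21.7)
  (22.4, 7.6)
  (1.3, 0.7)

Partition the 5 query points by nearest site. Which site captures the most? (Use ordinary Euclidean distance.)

(2.6, 8.9) — d² to each: A:5.57, B:162.17, C:428.21, D:0.32 → nearest is D
(10.8, 5.7) — d² to each: A:47.93, B:54.85, C:324.85, D:73.8 → nearest is A
(19.8, 21.7) — d² to each: A:465.73, B:121.05, C:1.25, D:436 → nearest is C
(22.4, 7.6) — d² to each: A:338.92, B:72.4, C:218.18, D:379.25 → nearest is B
(1.3, 0.7) — d² to each: A:46.98, B:310.9, C:752.2, D:76.85 → nearest is A
Tally — A:2, B:1, C:1, D:1. A captures the most (2).

A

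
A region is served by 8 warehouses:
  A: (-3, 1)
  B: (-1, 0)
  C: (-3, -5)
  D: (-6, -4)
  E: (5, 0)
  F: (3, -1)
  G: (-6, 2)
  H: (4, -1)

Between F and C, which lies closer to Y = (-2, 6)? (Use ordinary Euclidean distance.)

Compare squared distances:
|YF|² = (-2−3)² + (6−(-1))² = 25 + 49 = 74
|YC|² = (-2−(-3))² + (6−(-5))² = 1 + 121 = 122
74 < 122, so F is closer.

F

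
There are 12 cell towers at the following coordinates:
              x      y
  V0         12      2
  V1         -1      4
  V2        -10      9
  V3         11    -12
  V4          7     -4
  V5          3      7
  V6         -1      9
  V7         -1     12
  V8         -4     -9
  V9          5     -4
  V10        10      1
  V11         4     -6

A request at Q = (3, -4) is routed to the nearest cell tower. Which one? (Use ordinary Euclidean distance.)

V9

Since √ is increasing, it suffices to compare squared distances:
|QV0|² = (3−12)² + (-4−2)² = 81 + 36 = 117
|QV1|² = (3−(-1))² + (-4−4)² = 16 + 64 = 80
|QV2|² = (3−(-10))² + (-4−9)² = 169 + 169 = 338
|QV3|² = (3−11)² + (-4−(-12))² = 64 + 64 = 128
|QV4|² = (3−7)² + (-4−(-4))² = 16 + 0 = 16
|QV5|² = (3−3)² + (-4−7)² = 0 + 121 = 121
|QV6|² = (3−(-1))² + (-4−9)² = 16 + 169 = 185
|QV7|² = (3−(-1))² + (-4−12)² = 16 + 256 = 272
|QV8|² = (3−(-4))² + (-4−(-9))² = 49 + 25 = 74
|QV9|² = (3−5)² + (-4−(-4))² = 4 + 0 = 4
d²(Q, V10) = (3−10)² + (-4−1)² = 49 + 25 = 74
d²(Q, V11) = (3−4)² + (-4−(-6))² = 1 + 4 = 5
The smallest is to V9, so Q lies in the Voronoi region of V9.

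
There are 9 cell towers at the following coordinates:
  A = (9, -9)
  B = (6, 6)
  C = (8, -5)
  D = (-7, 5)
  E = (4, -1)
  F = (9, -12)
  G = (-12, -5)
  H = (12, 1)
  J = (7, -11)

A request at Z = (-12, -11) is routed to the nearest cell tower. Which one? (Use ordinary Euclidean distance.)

Compare squared distances (the ordering matches that of the actual distances):
|ZA|² = 441 + 4 = 445
|ZB|² = 324 + 289 = 613
|ZC|² = 400 + 36 = 436
|ZD|² = 25 + 256 = 281
|ZE|² = 256 + 100 = 356
|ZF|² = 441 + 1 = 442
|ZG|² = 0 + 36 = 36
|ZH|² = 576 + 144 = 720
|ZJ|² = 361 + 0 = 361
Minimum is at G.

G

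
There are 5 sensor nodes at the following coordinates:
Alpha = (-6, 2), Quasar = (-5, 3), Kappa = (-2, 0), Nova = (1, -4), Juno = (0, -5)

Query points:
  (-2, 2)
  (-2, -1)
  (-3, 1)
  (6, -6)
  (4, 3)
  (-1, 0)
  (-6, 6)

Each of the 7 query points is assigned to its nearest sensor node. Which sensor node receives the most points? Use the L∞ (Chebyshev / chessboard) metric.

(-2, 2) — d to each: Alpha:4, Quasar:3, Kappa:2, Nova:6, Juno:7 → nearest is Kappa
(-2, -1) — d to each: Alpha:4, Quasar:4, Kappa:1, Nova:3, Juno:4 → nearest is Kappa
(-3, 1) — d to each: Alpha:3, Quasar:2, Kappa:1, Nova:5, Juno:6 → nearest is Kappa
(6, -6) — d to each: Alpha:12, Quasar:11, Kappa:8, Nova:5, Juno:6 → nearest is Nova
(4, 3) — d to each: Alpha:10, Quasar:9, Kappa:6, Nova:7, Juno:8 → nearest is Kappa
(-1, 0) — d to each: Alpha:5, Quasar:4, Kappa:1, Nova:4, Juno:5 → nearest is Kappa
(-6, 6) — d to each: Alpha:4, Quasar:3, Kappa:6, Nova:10, Juno:11 → nearest is Quasar
Tally — Quasar:1, Kappa:5, Nova:1. Kappa captures the most (5).

Kappa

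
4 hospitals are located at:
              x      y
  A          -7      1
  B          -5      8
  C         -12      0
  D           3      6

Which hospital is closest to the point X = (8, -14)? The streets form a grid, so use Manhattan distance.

D

d(X,A) = |8−(-7)| + |-14−1| = 15 + 15 = 30
d(X,B) = |8−(-5)| + |-14−8| = 13 + 22 = 35
d(X,C) = |8−(-12)| + |-14−0| = 20 + 14 = 34
d(X,D) = |8−3| + |-14−6| = 5 + 20 = 25
The smallest is to D, so X lies in the Voronoi region of D.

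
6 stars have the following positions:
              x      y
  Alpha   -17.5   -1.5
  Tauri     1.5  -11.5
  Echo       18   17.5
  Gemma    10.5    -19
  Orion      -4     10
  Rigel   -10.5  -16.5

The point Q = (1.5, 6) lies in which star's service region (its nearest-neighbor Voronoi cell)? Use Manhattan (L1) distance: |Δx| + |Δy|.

d(Q, Alpha) = 19 + 7.5 = 26.5
d(Q, Tauri) = 0 + 17.5 = 17.5
d(Q, Echo) = 16.5 + 11.5 = 28
d(Q, Gemma) = 9 + 25 = 34
d(Q, Orion) = 5.5 + 4 = 9.5
d(Q, Rigel) = 12 + 22.5 = 34.5
Orion is nearest.

Orion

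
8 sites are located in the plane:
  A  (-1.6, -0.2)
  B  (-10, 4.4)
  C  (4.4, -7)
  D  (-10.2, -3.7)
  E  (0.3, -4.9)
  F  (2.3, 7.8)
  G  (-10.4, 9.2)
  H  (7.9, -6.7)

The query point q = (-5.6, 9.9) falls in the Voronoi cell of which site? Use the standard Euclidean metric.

G

Since √ is increasing, it suffices to compare squared distances:
|qA|² = (-5.6−(-1.6))² + (9.9−(-0.2))² = 16 + 102.01 = 118.01
|qB|² = (-5.6−(-10))² + (9.9−4.4)² = 19.36 + 30.25 = 49.61
|qC|² = (-5.6−4.4)² + (9.9−(-7))² = 100 + 285.61 = 385.61
|qD|² = (-5.6−(-10.2))² + (9.9−(-3.7))² = 21.16 + 184.96 = 206.12
|qE|² = (-5.6−0.3)² + (9.9−(-4.9))² = 34.81 + 219.04 = 253.85
|qF|² = (-5.6−2.3)² + (9.9−7.8)² = 62.41 + 4.41 = 66.82
|qG|² = (-5.6−(-10.4))² + (9.9−9.2)² = 23.04 + 0.49 = 23.53
|qH|² = (-5.6−7.9)² + (9.9−(-6.7))² = 182.25 + 275.56 = 457.81
Minimum is at G.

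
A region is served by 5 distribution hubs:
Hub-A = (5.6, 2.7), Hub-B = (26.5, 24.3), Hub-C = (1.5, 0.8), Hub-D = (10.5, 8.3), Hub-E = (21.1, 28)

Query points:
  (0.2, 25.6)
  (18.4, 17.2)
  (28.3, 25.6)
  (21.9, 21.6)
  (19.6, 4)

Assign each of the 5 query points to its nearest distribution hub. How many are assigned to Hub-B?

(0.2, 25.6) — d² to each: Hub-A:553.57, Hub-B:693.38, Hub-C:616.73, Hub-D:405.38, Hub-E:442.57 → nearest is Hub-D
(18.4, 17.2) — d² to each: Hub-A:374.09, Hub-B:116.02, Hub-C:554.57, Hub-D:141.62, Hub-E:123.93 → nearest is Hub-B
(28.3, 25.6) — d² to each: Hub-A:1039.7, Hub-B:4.93, Hub-C:1333.28, Hub-D:616.13, Hub-E:57.6 → nearest is Hub-B
(21.9, 21.6) — d² to each: Hub-A:622.9, Hub-B:28.45, Hub-C:848.8, Hub-D:306.85, Hub-E:41.6 → nearest is Hub-B
(19.6, 4) — d² to each: Hub-A:197.69, Hub-B:459.7, Hub-C:337.85, Hub-D:101.3, Hub-E:578.25 → nearest is Hub-D
3 of the 5 points have Hub-B as nearest.

3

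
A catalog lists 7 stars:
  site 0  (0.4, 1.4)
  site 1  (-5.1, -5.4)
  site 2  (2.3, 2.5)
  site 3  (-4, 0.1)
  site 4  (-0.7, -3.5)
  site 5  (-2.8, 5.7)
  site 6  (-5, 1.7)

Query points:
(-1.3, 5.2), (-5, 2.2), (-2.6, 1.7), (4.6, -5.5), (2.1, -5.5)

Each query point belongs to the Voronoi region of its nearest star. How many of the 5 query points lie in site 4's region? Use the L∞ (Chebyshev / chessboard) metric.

2

(-1.3, 5.2) — d to each: site 0:3.8, site 1:10.6, site 2:3.6, site 3:5.1, site 4:8.7, site 5:1.5, site 6:3.7 → nearest is site 5
(-5, 2.2) — d to each: site 0:5.4, site 1:7.6, site 2:7.3, site 3:2.1, site 4:5.7, site 5:3.5, site 6:0.5 → nearest is site 6
(-2.6, 1.7) — d to each: site 0:3, site 1:7.1, site 2:4.9, site 3:1.6, site 4:5.2, site 5:4, site 6:2.4 → nearest is site 3
(4.6, -5.5) — d to each: site 0:6.9, site 1:9.7, site 2:8, site 3:8.6, site 4:5.3, site 5:11.2, site 6:9.6 → nearest is site 4
(2.1, -5.5) — d to each: site 0:6.9, site 1:7.2, site 2:8, site 3:6.1, site 4:2.8, site 5:11.2, site 6:7.2 → nearest is site 4
2 of the 5 points have site 4 as nearest.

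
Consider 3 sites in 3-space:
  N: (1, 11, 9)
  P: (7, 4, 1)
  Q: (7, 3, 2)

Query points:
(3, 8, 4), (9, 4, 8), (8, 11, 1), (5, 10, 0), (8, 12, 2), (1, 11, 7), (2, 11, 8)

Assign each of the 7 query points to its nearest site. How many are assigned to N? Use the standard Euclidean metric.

3

(3, 8, 4) — d² to each: N:38, P:41, Q:45 → nearest is N
(9, 4, 8) — d² to each: N:114, P:53, Q:41 → nearest is Q
(8, 11, 1) — d² to each: N:113, P:50, Q:66 → nearest is P
(5, 10, 0) — d² to each: N:98, P:41, Q:57 → nearest is P
(8, 12, 2) — d² to each: N:99, P:66, Q:82 → nearest is P
(1, 11, 7) — d² to each: N:4, P:121, Q:125 → nearest is N
(2, 11, 8) — d² to each: N:2, P:123, Q:125 → nearest is N
3 of the 7 points have N as nearest.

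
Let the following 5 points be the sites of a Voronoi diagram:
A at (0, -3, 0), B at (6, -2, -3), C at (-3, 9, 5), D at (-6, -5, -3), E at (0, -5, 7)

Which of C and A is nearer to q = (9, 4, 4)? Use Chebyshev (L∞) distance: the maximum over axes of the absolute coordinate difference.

A

d(q,C) = max(12, 5, 1) = 12
d(q,A) = max(9, 7, 4) = 9
12 > 9, so A is closer.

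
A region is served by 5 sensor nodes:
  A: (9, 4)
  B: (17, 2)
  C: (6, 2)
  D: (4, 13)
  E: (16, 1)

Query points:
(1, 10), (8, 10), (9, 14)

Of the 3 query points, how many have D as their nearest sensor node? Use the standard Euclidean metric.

(1, 10) — d² to each: A:100, B:320, C:89, D:18, E:306 → nearest is D
(8, 10) — d² to each: A:37, B:145, C:68, D:25, E:145 → nearest is D
(9, 14) — d² to each: A:100, B:208, C:153, D:26, E:218 → nearest is D
3 of the 3 points have D as nearest.

3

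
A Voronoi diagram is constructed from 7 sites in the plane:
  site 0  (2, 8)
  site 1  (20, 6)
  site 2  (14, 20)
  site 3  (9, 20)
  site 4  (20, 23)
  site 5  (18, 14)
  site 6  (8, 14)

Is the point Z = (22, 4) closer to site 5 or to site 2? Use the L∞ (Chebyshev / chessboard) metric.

site 5

d(Z, site 5) = max(4, 10) = 10
d(Z, site 2) = max(8, 16) = 16
10 < 16, so site 5 is closer.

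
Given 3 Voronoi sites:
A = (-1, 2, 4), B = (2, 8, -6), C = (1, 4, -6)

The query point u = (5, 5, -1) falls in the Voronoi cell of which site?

Squared Euclidean distances:
|uA|² = 36 + 9 + 25 = 70
|uB|² = 9 + 9 + 25 = 43
|uC|² = 16 + 1 + 25 = 42
The smallest is to C, so u lies in the Voronoi region of C.

C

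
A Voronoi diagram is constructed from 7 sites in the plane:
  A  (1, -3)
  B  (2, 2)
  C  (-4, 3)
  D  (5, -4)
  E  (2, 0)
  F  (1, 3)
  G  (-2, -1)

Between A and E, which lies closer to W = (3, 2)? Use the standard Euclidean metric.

E

Compare squared distances:
|WA|² = (3−1)² + (2−(-3))² = 4 + 25 = 29
|WE|² = (3−2)² + (2−0)² = 1 + 4 = 5
29 > 5, so E is closer.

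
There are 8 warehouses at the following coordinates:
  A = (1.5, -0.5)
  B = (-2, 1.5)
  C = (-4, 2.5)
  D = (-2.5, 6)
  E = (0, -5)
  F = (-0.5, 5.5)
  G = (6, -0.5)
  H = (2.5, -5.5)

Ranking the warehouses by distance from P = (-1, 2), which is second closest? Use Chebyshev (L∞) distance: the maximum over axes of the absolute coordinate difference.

A

d(P,A) = max(2.5, 2.5) = 2.5
d(P,B) = max(1, 0.5) = 1
d(P,C) = max(3, 0.5) = 3
d(P,D) = max(1.5, 4) = 4
d(P,E) = max(1, 7) = 7
d(P,F) = max(0.5, 3.5) = 3.5
d(P,G) = max(7, 2.5) = 7
d(P,H) = max(3.5, 7.5) = 7.5
Sorted ascending: B, A, C, … — the second-nearest is A.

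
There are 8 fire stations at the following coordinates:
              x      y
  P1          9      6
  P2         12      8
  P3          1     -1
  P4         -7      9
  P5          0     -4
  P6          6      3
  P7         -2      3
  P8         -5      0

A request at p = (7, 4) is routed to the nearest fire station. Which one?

Squared Euclidean distances:
|pP1|² = (7−9)² + (4−6)² = 4 + 4 = 8
|pP2|² = (7−12)² + (4−8)² = 25 + 16 = 41
|pP3|² = (7−1)² + (4−(-1))² = 36 + 25 = 61
|pP4|² = (7−(-7))² + (4−9)² = 196 + 25 = 221
|pP5|² = (7−0)² + (4−(-4))² = 49 + 64 = 113
|pP6|² = (7−6)² + (4−3)² = 1 + 1 = 2
|pP7|² = (7−(-2))² + (4−3)² = 81 + 1 = 82
|pP8|² = (7−(-5))² + (4−0)² = 144 + 16 = 160
P6 is nearest.

P6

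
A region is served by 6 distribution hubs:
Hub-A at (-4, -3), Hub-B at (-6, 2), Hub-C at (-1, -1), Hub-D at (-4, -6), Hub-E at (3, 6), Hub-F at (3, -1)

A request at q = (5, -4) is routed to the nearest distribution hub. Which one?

Hub-F

Squared Euclidean distances:
d²(q, Hub-A) = (5−(-4))² + (-4−(-3))² = 81 + 1 = 82
d²(q, Hub-B) = (5−(-6))² + (-4−2)² = 121 + 36 = 157
d²(q, Hub-C) = (5−(-1))² + (-4−(-1))² = 36 + 9 = 45
d²(q, Hub-D) = (5−(-4))² + (-4−(-6))² = 81 + 4 = 85
d²(q, Hub-E) = (5−3)² + (-4−6)² = 4 + 100 = 104
d²(q, Hub-F) = (5−3)² + (-4−(-1))² = 4 + 9 = 13
Hub-F is nearest.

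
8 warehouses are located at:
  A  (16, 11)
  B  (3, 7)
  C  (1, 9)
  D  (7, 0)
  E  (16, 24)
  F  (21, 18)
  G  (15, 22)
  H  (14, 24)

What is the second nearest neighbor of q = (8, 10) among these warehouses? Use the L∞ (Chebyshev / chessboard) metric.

d(q,A) = max(8, 1) = 8
d(q,B) = max(5, 3) = 5
d(q,C) = max(7, 1) = 7
d(q,D) = max(1, 10) = 10
d(q,E) = max(8, 14) = 14
d(q,F) = max(13, 8) = 13
d(q,G) = max(7, 12) = 12
d(q,H) = max(6, 14) = 14
Sorted ascending: B, C, A, … — the second-nearest is C.

C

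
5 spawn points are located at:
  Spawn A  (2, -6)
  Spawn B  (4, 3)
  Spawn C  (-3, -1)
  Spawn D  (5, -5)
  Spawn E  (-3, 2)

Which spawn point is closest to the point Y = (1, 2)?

Spawn B

Squared Euclidean distances:
d²(Y, Spawn A) = 1 + 64 = 65
d²(Y, Spawn B) = 9 + 1 = 10
d²(Y, Spawn C) = 16 + 9 = 25
d²(Y, Spawn D) = 16 + 49 = 65
d²(Y, Spawn E) = 16 + 0 = 16
The smallest is to Spawn B, so Y lies in the Voronoi region of Spawn B.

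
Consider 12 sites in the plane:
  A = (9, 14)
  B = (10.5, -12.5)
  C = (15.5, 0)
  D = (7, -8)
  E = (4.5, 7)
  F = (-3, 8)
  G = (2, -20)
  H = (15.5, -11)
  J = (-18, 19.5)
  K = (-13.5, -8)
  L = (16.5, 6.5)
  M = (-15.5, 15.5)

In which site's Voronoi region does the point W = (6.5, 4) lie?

Since √ is increasing, it suffices to compare squared distances:
|WA|² = (6.5−9)² + (4−14)² = 6.25 + 100 = 106.25
|WB|² = (6.5−10.5)² + (4−(-12.5))² = 16 + 272.25 = 288.25
|WC|² = (6.5−15.5)² + (4−0)² = 81 + 16 = 97
|WD|² = (6.5−7)² + (4−(-8))² = 0.25 + 144 = 144.25
|WE|² = (6.5−4.5)² + (4−7)² = 4 + 9 = 13
|WF|² = (6.5−(-3))² + (4−8)² = 90.25 + 16 = 106.25
|WG|² = (6.5−2)² + (4−(-20))² = 20.25 + 576 = 596.25
|WH|² = (6.5−15.5)² + (4−(-11))² = 81 + 225 = 306
|WJ|² = (6.5−(-18))² + (4−19.5)² = 600.25 + 240.25 = 840.5
|WK|² = (6.5−(-13.5))² + (4−(-8))² = 400 + 144 = 544
|WL|² = (6.5−16.5)² + (4−6.5)² = 100 + 6.25 = 106.25
|WM|² = (6.5−(-15.5))² + (4−15.5)² = 484 + 132.25 = 616.25
E is nearest.

E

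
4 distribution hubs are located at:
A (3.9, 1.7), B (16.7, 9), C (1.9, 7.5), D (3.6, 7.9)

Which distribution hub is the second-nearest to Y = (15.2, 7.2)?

D

Since √ is increasing, it suffices to compare squared distances:
|YA|² = (15.2−3.9)² + (7.2−1.7)² = 127.69 + 30.25 = 157.94
|YB|² = (15.2−16.7)² + (7.2−9)² = 2.25 + 3.24 = 5.49
|YC|² = (15.2−1.9)² + (7.2−7.5)² = 176.89 + 0.09 = 176.98
|YD|² = (15.2−3.6)² + (7.2−7.9)² = 134.56 + 0.49 = 135.05
Sorted ascending: B, D, A, … — the second-nearest is D.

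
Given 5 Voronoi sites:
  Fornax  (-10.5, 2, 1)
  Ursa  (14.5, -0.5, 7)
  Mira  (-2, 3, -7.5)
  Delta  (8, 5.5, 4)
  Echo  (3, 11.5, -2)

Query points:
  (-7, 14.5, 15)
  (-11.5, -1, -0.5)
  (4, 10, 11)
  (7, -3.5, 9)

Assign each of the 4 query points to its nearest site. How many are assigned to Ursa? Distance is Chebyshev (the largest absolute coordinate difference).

(-7, 14.5, 15) — d to each: Fornax:14, Ursa:21.5, Mira:22.5, Delta:15, Echo:17 → nearest is Fornax
(-11.5, -1, -0.5) — d to each: Fornax:3, Ursa:26, Mira:9.5, Delta:19.5, Echo:14.5 → nearest is Fornax
(4, 10, 11) — d to each: Fornax:14.5, Ursa:10.5, Mira:18.5, Delta:7, Echo:13 → nearest is Delta
(7, -3.5, 9) — d to each: Fornax:17.5, Ursa:7.5, Mira:16.5, Delta:9, Echo:15 → nearest is Ursa
1 of the 4 points has Ursa as nearest.

1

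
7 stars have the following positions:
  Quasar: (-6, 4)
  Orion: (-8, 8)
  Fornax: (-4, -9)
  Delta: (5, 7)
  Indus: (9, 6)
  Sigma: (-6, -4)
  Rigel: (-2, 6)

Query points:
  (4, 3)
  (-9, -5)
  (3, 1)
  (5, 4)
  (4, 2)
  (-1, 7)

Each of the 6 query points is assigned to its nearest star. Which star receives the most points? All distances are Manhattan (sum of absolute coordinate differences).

(4, 3) — d to each: Quasar:11, Orion:17, Fornax:20, Delta:5, Indus:8, Sigma:17, Rigel:9 → nearest is Delta
(-9, -5) — d to each: Quasar:12, Orion:14, Fornax:9, Delta:26, Indus:29, Sigma:4, Rigel:18 → nearest is Sigma
(3, 1) — d to each: Quasar:12, Orion:18, Fornax:17, Delta:8, Indus:11, Sigma:14, Rigel:10 → nearest is Delta
(5, 4) — d to each: Quasar:11, Orion:17, Fornax:22, Delta:3, Indus:6, Sigma:19, Rigel:9 → nearest is Delta
(4, 2) — d to each: Quasar:12, Orion:18, Fornax:19, Delta:6, Indus:9, Sigma:16, Rigel:10 → nearest is Delta
(-1, 7) — d to each: Quasar:8, Orion:8, Fornax:19, Delta:6, Indus:11, Sigma:16, Rigel:2 → nearest is Rigel
Tally — Delta:4, Sigma:1, Rigel:1. Delta captures the most (4).

Delta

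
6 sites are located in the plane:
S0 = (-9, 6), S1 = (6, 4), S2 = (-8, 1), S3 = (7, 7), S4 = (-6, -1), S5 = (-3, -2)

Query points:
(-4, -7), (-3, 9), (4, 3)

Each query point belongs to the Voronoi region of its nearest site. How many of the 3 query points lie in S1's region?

1

(-4, -7) — d² to each: S0:194, S1:221, S2:80, S3:317, S4:40, S5:26 → nearest is S5
(-3, 9) — d² to each: S0:45, S1:106, S2:89, S3:104, S4:109, S5:121 → nearest is S0
(4, 3) — d² to each: S0:178, S1:5, S2:148, S3:25, S4:116, S5:74 → nearest is S1
1 of the 3 points has S1 as nearest.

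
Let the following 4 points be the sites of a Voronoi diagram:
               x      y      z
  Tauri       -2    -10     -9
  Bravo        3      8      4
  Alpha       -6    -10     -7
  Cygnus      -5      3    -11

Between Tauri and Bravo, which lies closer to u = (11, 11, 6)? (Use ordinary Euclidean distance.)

Bravo

Compare squared distances:
d²(u, Tauri) = (11−(-2))² + (11−(-10))² + (6−(-9))² = 169 + 441 + 225 = 835
d²(u, Bravo) = (11−3)² + (11−8)² + (6−4)² = 64 + 9 + 4 = 77
835 > 77, so Bravo is closer.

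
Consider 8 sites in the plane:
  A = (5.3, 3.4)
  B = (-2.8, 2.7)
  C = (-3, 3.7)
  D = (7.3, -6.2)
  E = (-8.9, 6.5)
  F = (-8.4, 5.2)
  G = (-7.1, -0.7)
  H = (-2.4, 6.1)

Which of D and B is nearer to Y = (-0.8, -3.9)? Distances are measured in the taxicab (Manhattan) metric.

d(Y,D) = |-0.8−7.3| + |-3.9−(-6.2)| = 8.1 + 2.3 = 10.4
d(Y,B) = |-0.8−(-2.8)| + |-3.9−2.7| = 2 + 6.6 = 8.6
10.4 > 8.6, so B is closer.

B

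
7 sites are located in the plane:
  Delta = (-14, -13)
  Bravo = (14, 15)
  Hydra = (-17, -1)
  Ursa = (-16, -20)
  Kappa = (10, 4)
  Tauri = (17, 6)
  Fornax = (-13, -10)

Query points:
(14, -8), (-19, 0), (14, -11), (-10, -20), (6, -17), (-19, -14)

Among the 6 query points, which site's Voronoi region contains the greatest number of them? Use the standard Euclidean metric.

(14, -8) — d² to each: Delta:809, Bravo:529, Hydra:1010, Ursa:1044, Kappa:160, Tauri:205, Fornax:733 → nearest is Kappa
(-19, 0) — d² to each: Delta:194, Bravo:1314, Hydra:5, Ursa:409, Kappa:857, Tauri:1332, Fornax:136 → nearest is Hydra
(14, -11) — d² to each: Delta:788, Bravo:676, Hydra:1061, Ursa:981, Kappa:241, Tauri:298, Fornax:730 → nearest is Kappa
(-10, -20) — d² to each: Delta:65, Bravo:1801, Hydra:410, Ursa:36, Kappa:976, Tauri:1405, Fornax:109 → nearest is Ursa
(6, -17) — d² to each: Delta:416, Bravo:1088, Hydra:785, Ursa:493, Kappa:457, Tauri:650, Fornax:410 → nearest is Fornax
(-19, -14) — d² to each: Delta:26, Bravo:1930, Hydra:173, Ursa:45, Kappa:1165, Tauri:1696, Fornax:52 → nearest is Delta
Tally — Delta:1, Hydra:1, Ursa:1, Kappa:2, Fornax:1. Kappa captures the most (2).

Kappa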